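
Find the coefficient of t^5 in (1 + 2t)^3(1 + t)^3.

Coefficient of t^5 = Σ_{j} C(3,j)·2^j·C(3,5-j)·1^(5-j) for j from 2 to 3.
= 12 + 24 = 36.

36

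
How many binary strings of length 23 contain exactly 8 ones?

490314

Choose the 8 positions: C(23,8) = 490314.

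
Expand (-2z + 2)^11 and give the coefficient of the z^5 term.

-946176

The general term is C(11,j)·(-2z)^j·(2)^(11-j); the z^5 term has j = 5.
C(11,5) = 462.
Coefficient = C(11,5) · (-2)^5 · 2^6 = 462 · (-32) · 64 = -946176.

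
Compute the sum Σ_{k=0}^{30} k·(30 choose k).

Differentiating (1+x)^30 and setting x=1: Σ k·C(30,k) = 30·2^29 = 16106127360.

16106127360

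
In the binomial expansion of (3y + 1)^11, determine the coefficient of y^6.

336798

The general term is C(11,j)·(3y)^j·(1)^(11-j); the y^6 term has j = 6.
C(11,6) = 462.
Coefficient = C(11,6) · 3^6 = 462 · 729 = 336798.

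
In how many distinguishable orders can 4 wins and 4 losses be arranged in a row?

Choose positions for the wins: C(8,4) = 70.

70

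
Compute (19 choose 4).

3876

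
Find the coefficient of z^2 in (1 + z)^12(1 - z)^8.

-2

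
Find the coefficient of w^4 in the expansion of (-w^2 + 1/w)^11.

-462

General term: C(11,j)·(-w^2)^j·(1/w)^(11-j), with w-exponent 2j − 1(11−j) = 3j − 11.
Set 3j − 11 = 4: j = 5.
C(11,5) = 462; (-1)^5 = -1; 1^6 = 1.
Coefficient = 462 · (-1) · 1 = -462.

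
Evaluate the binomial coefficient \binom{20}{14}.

38760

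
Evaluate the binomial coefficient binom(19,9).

92378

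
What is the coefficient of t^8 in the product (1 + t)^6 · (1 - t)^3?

Coefficient of t^8 = Σ_{j} C(6,j)·1^j·C(3,8-j)·(-1)^(8-j) for j from 5 to 6.
= (-6) + 3 = -3.

-3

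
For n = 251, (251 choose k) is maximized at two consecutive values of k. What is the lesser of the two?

For odd n = 251, C(251,k) peaks at k = (n−1)/2 and (n+1)/2; the lesser is 125.

125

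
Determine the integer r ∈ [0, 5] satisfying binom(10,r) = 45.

C(10,r) increases on 0 ≤ r ≤ 5. C(10,1) = 10 and C(10,2) = 45, so r = 2.

2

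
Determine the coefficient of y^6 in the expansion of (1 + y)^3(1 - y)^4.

Coefficient of y^6 = Σ_{j} C(3,j)·1^j·C(4,6-j)·(-1)^(6-j) for j from 2 to 3.
= 3 + (-4) = -1.

-1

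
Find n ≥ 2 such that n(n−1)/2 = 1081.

47

n(n−1)/2 = 1081 ⇒ n(n−1) = 2162. Since 47·46 = 2162, n = 47.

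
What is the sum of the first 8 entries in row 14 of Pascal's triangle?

1 + 14 + 91 + 364 + 1001 + 2002 + 3003 + 3432 = 9908.

9908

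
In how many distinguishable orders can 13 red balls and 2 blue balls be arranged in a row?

Choose positions for the red balls: C(15,13) = 105.

105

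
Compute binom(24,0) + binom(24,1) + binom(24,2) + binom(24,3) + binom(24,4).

1 + 24 + 276 + 2024 + 10626 = 12951.

12951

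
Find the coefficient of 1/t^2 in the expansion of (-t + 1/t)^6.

15

General term: C(6,j)·(-t)^j·(1/t)^(6-j), with t-exponent 1j − 1(6−j) = 2j − 6.
Set 2j − 6 = -2: j = 2.
C(6,2) = 15; (-1)^2 = 1; 1^4 = 1.
Coefficient = 15 · 1 · 1 = 15.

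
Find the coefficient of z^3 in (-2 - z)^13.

The general term is C(13,j)·(-2)^j·(-z)^(13-j); the z^3 term has j = 10.
C(13,10) = 286.
Coefficient = C(13,10) · (-2)^10 · (-1)^3 = 286 · 1024 · (-1) = -292864.

-292864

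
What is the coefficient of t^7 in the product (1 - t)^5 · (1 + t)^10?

Coefficient of t^7 = Σ_{j} C(5,j)·(-1)^j·C(10,7-j)·1^(7-j) for j from 0 to 5.
= 120 + (-1050) + 2520 + (-2100) + 600 + (-45) = 45.

45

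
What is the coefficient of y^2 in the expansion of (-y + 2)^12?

67584

The general term is C(12,j)·(-y)^j·(2)^(12-j); the y^2 term has j = 2.
C(12,2) = 66.
Coefficient = C(12,2) · 2^10 = 66 · 1024 = 67584.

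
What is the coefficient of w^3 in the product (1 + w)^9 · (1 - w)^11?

Coefficient of w^3 = Σ_{j} C(9,j)·1^j·C(11,3-j)·(-1)^(3-j) for j from 0 to 3.
= (-165) + 495 + (-396) + 84 = 18.

18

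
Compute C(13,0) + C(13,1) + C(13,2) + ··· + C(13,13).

Setting x = 1 in (1+x)^13 gives Σ C(13,k) = 2^13 = 8192.

8192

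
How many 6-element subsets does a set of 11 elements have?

462

C(11,6) = C(11,5) by symmetry.
C(11,5) = (11·10·9·8·7) / 5! = 55440 / 120 = 462.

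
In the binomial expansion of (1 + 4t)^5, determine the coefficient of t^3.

640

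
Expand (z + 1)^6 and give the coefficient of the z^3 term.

20

The general term is C(6,j)·(z)^j·(1)^(6-j); the z^3 term has j = 3.
C(6,3) = 20.
Coefficient = C(6,3) = 20.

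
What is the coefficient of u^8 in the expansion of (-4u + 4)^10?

The general term is C(10,j)·(-4u)^j·(4)^(10-j); the u^8 term has j = 8.
C(10,8) = 45.
Coefficient = C(10,8) · (-4)^8 · 4^2 = 45 · 65536 · 16 = 47185920.

47185920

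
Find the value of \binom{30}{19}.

54627300

C(30,19) = C(30,11) by symmetry.
C(30,11) = (30·29·28·27·26·25·24·23·22·21·20) / 11! = 2180547008640000 / 39916800 = 54627300.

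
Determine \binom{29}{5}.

118755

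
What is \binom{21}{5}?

20349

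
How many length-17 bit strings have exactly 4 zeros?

2380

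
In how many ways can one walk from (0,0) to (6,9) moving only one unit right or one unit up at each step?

5005

Each path is a sequence of 15 steps with 6 rights: C(15,6) = 5005.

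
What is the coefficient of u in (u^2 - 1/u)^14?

-2002

General term: C(14,j)·(u^2)^j·(-1/u)^(14-j), with u-exponent 2j − 1(14−j) = 3j − 14.
Set 3j − 14 = 1: j = 5.
C(14,5) = 2002; 1^5 = 1; (-1)^9 = -1.
Coefficient = 2002 · 1 · (-1) = -2002.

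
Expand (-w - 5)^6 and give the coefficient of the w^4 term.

The general term is C(6,j)·(-w)^j·(-5)^(6-j); the w^4 term has j = 4.
C(6,4) = 15.
Coefficient = C(6,4) · (-5)^2 = 15 · 25 = 375.

375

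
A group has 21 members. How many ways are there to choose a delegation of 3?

This is C(21,3) = 1330.

1330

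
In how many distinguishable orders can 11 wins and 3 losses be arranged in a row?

Choose positions for the wins: C(14,11) = 364.

364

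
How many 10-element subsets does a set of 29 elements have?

C(29,10) = (29·28·27·26·25·24·23·22·21·20) / 10! = 72684900288000 / 3628800 = 20030010.

20030010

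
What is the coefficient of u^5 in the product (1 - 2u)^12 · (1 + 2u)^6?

768

Coefficient of u^5 = Σ_{j} C(12,j)·(-2)^j·C(6,5-j)·2^(5-j) for j from 0 to 5.
= 192 + (-5760) + 42240 + (-105600) + 95040 + (-25344) = 768.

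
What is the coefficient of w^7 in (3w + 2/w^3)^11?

1299078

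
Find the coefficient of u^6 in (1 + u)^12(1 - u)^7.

140

Coefficient of u^6 = Σ_{j} C(12,j)·1^j·C(7,6-j)·(-1)^(6-j) for j from 0 to 6.
= 7 + (-252) + 2310 + (-7700) + 10395 + (-5544) + 924 = 140.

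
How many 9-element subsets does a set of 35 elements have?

70607460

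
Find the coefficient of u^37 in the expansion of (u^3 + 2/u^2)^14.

General term: C(14,j)·(u^3)^j·(2/u^2)^(14-j), with u-exponent 3j − 2(14−j) = 5j − 28.
Set 5j − 28 = 37: j = 13.
C(14,13) = 14; 1^13 = 1; 2^1 = 2.
Coefficient = 14 · 1 · 2 = 28.

28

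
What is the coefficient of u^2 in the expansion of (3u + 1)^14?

819

The general term is C(14,j)·(3u)^j·(1)^(14-j); the u^2 term has j = 2.
C(14,2) = 91.
Coefficient = C(14,2) · 3^2 = 91 · 9 = 819.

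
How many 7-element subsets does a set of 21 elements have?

116280

C(21,7) = (21·20·19·18·17·16·15) / 7! = 586051200 / 5040 = 116280.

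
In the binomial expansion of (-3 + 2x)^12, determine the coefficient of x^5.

The general term is C(12,j)·(-3)^j·(2x)^(12-j); the x^5 term has j = 7.
C(12,7) = 792.
Coefficient = C(12,7) · (-3)^7 · 2^5 = 792 · (-2187) · 32 = -55427328.

-55427328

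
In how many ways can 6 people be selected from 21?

54264

This is C(21,6) = 54264.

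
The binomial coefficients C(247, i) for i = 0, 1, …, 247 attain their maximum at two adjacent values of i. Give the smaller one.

For odd n = 247, C(247,i) peaks at i = (n−1)/2 and (n+1)/2; the smaller is 123.

123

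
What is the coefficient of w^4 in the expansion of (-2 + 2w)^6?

960

The general term is C(6,j)·(-2)^j·(2w)^(6-j); the w^4 term has j = 2.
C(6,2) = 15.
Coefficient = C(6,2) · (-2)^2 · 2^4 = 15 · 4 · 16 = 960.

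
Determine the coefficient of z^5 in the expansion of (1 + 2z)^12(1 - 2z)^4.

Coefficient of z^5 = Σ_{j} C(12,j)·2^j·C(4,5-j)·(-2)^(5-j) for j from 1 to 5.
= 384 + (-8448) + 42240 + (-63360) + 25344 = -3840.

-3840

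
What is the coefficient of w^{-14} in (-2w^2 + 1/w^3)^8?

112

General term: C(8,j)·(-2w^2)^j·(1/w^3)^(8-j), with w-exponent 2j − 3(8−j) = 5j − 24.
Set 5j − 24 = -14: j = 2.
C(8,2) = 28; (-2)^2 = 4; 1^6 = 1.
Coefficient = 28 · 4 · 1 = 112.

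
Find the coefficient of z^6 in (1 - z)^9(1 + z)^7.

Coefficient of z^6 = Σ_{j} C(9,j)·(-1)^j·C(7,6-j)·1^(6-j) for j from 0 to 6.
= 7 + (-189) + 1260 + (-2940) + 2646 + (-882) + 84 = -14.

-14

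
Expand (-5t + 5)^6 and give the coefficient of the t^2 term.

The general term is C(6,j)·(-5t)^j·(5)^(6-j); the t^2 term has j = 2.
C(6,2) = 15.
Coefficient = C(6,2) · (-5)^2 · 5^4 = 15 · 25 · 625 = 234375.

234375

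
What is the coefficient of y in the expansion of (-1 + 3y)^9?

27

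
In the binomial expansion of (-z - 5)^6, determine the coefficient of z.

The general term is C(6,j)·(-z)^j·(-5)^(6-j); the z^1 term has j = 1.
C(6,1) = 6.
Coefficient = C(6,1) · (-1)^1 · (-5)^5 = 6 · (-1) · (-3125) = 18750.

18750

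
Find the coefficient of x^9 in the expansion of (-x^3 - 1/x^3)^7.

General term: C(7,j)·(-x^3)^j·(-1/x^3)^(7-j), with x-exponent 3j − 3(7−j) = 6j − 21.
Set 6j − 21 = 9: j = 5.
C(7,5) = 21; (-1)^5 = -1; (-1)^2 = 1.
Coefficient = 21 · (-1) · 1 = -21.

-21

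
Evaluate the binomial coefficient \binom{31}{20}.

84672315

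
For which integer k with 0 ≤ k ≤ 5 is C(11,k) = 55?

2

C(11,k) increases on 0 ≤ k ≤ 5. C(11,1) = 11 and C(11,2) = 55, so k = 2.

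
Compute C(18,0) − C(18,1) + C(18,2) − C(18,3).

The partial alternating sum Σ_{k=0}^{3} (−1)^k C(18,k) = (−1)^3 C(17,3) = -680.

-680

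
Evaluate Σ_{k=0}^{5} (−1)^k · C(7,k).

The partial alternating sum Σ_{k=0}^{5} (−1)^k C(7,k) = (−1)^5 C(6,5) = -6.

-6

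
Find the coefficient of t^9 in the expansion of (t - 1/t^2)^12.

-12

General term: C(12,j)·(t)^j·(-1/t^2)^(12-j), with t-exponent 1j − 2(12−j) = 3j − 24.
Set 3j − 24 = 9: j = 11.
C(12,11) = 12; 1^11 = 1; (-1)^1 = -1.
Coefficient = 12 · 1 · (-1) = -12.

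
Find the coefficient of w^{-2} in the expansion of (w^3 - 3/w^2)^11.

-721710

General term: C(11,j)·(w^3)^j·(-3/w^2)^(11-j), with w-exponent 3j − 2(11−j) = 5j − 22.
Set 5j − 22 = -2: j = 4.
C(11,4) = 330; 1^4 = 1; (-3)^7 = -2187.
Coefficient = 330 · 1 · (-2187) = -721710.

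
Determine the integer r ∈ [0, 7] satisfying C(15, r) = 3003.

5

C(15,r) increases on 0 ≤ r ≤ 7. C(15,4) = 1365 and C(15,5) = 3003, so r = 5.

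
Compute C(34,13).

C(34,13) = (34·33·32·31·30·29·28·27·26·25·24·23·22) / 13! = 5778574175582208000 / 6227020800 = 927983760.

927983760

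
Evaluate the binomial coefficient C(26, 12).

9657700

C(26,12) = (26·25·24·23·22·21·20·19·18·17·16·15) / 12! = 4626053752320000 / 479001600 = 9657700.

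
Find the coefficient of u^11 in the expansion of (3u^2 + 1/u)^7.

General term: C(7,j)·(3u^2)^j·(1/u)^(7-j), with u-exponent 2j − 1(7−j) = 3j − 7.
Set 3j − 7 = 11: j = 6.
C(7,6) = 7; 3^6 = 729; 1^1 = 1.
Coefficient = 7 · 729 · 1 = 5103.

5103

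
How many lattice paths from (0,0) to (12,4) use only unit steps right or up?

Each path is a sequence of 16 steps with 12 rights: C(16,12) = 1820.

1820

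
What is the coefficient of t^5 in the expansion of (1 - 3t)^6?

The general term is C(6,j)·(1)^j·(-3t)^(6-j); the t^5 term has j = 1.
C(6,1) = 6.
Coefficient = C(6,1) · (-3)^5 = 6 · (-243) = -1458.

-1458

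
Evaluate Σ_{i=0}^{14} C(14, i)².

Σ C(14,i)² is the coefficient of x^14 in (1+x)^14(1+x)^14 = (1+x)^28, i.e. C(28,14) = 40116600.

40116600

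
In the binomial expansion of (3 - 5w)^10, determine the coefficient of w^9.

The general term is C(10,j)·(3)^j·(-5w)^(10-j); the w^9 term has j = 1.
C(10,1) = 10.
Coefficient = C(10,1) · 3^1 · (-5)^9 = 10 · 3 · (-1953125) = -58593750.

-58593750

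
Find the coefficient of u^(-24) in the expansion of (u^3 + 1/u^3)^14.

364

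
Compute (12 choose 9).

220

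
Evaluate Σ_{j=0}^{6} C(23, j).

145499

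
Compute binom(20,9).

C(20,9) = (20·19·18·17·16·15·14·13·12) / 9! = 60949324800 / 362880 = 167960.

167960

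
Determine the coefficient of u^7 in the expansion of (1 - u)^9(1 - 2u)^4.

Coefficient of u^7 = Σ_{j} C(9,j)·(-1)^j·C(4,7-j)·(-2)^(7-j) for j from 3 to 7.
= (-1344) + (-4032) + (-3024) + (-672) + (-36) = -9108.

-9108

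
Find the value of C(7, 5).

C(7,5) = C(7,2) by symmetry.
C(7,2) = (7·6) / 2! = 42 / 2 = 21.

21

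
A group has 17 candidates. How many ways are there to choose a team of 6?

This is C(17,6) = 12376.

12376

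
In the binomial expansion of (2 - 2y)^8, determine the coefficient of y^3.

The general term is C(8,j)·(2)^j·(-2y)^(8-j); the y^3 term has j = 5.
C(8,5) = 56.
Coefficient = C(8,5) · 2^5 · (-2)^3 = 56 · 32 · (-8) = -14336.

-14336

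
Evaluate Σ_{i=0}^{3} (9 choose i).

130

1 + 9 + 36 + 84 = 130.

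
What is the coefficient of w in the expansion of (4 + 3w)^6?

18432

The general term is C(6,j)·(4)^j·(3w)^(6-j); the w^1 term has j = 5.
C(6,5) = 6.
Coefficient = C(6,5) · 4^5 · 3^1 = 6 · 1024 · 3 = 18432.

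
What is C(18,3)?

816

C(18,3) = (18·17·16) / 3! = 4896 / 6 = 816.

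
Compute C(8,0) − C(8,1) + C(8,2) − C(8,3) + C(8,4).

The partial alternating sum Σ_{k=0}^{4} (−1)^k C(8,k) = (−1)^4 C(7,4) = 35.

35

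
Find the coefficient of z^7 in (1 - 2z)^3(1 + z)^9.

Coefficient of z^7 = Σ_{j} C(3,j)·(-2)^j·C(9,7-j)·1^(7-j) for j from 0 to 3.
= 36 + (-504) + 1512 + (-1008) = 36.

36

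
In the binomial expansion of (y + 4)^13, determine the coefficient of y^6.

The general term is C(13,j)·(y)^j·(4)^(13-j); the y^6 term has j = 6.
C(13,6) = 1716.
Coefficient = C(13,6) · 4^7 = 1716 · 16384 = 28114944.

28114944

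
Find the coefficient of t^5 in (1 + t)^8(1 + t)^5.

Coefficient of t^5 = Σ_{j} C(8,j)·C(5,5-j) for j from 0 to 5.
= 1 + 40 + 280 + 560 + 350 + 56 = 1287.

1287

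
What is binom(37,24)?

3562467300

C(37,24) = C(37,13) by symmetry.
C(37,13) = (37·36·35·34·33·32·31·30·29·28·27·26·25) / 13! = 22183557976419840000 / 6227020800 = 3562467300.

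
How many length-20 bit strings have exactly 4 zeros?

4845

Choose the 4 positions: C(20,4) = 4845.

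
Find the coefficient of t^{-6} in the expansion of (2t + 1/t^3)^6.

General term: C(6,j)·(2t)^j·(1/t^3)^(6-j), with t-exponent 1j − 3(6−j) = 4j − 18.
Set 4j − 18 = -6: j = 3.
C(6,3) = 20; 2^3 = 8; 1^3 = 1.
Coefficient = 20 · 8 · 1 = 160.

160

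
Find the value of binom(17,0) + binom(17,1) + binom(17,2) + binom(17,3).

834

1 + 17 + 136 + 680 = 834.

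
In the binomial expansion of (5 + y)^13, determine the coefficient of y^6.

134062500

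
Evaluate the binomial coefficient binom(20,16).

C(20,16) = C(20,4) by symmetry.
C(20,4) = (20·19·18·17) / 4! = 116280 / 24 = 4845.

4845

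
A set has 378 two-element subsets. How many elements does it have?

n(n−1)/2 = 378 ⇒ n(n−1) = 756. Since 28·27 = 756, n = 28.

28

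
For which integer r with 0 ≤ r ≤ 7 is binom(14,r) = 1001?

C(14,r) increases on 0 ≤ r ≤ 7. C(14,3) = 364 and C(14,4) = 1001, so r = 4.

4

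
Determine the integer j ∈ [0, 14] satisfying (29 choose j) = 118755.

C(29,j) increases on 0 ≤ j ≤ 14. C(29,4) = 23751 and C(29,5) = 118755, so j = 5.

5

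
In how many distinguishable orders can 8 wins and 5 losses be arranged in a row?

1287

Choose positions for the wins: C(13,8) = 1287.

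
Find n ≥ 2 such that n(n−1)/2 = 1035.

46

n(n−1)/2 = 1035 ⇒ n(n−1) = 2070. Since 46·45 = 2070, n = 46.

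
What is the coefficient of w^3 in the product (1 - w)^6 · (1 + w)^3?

8

Coefficient of w^3 = Σ_{j} C(6,j)·(-1)^j·C(3,3-j)·1^(3-j) for j from 0 to 3.
= 1 + (-18) + 45 + (-20) = 8.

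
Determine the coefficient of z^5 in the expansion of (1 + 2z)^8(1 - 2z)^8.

Coefficient of z^5 = Σ_{j} C(8,j)·2^j·C(8,5-j)·(-2)^(5-j) for j from 0 to 5.
= (-1792) + 17920 + (-50176) + 50176 + (-17920) + 1792 = 0.

0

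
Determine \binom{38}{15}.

15471286560

C(38,15) = (38·37·36·35·34·33·32·31·30·29·28·27·26·25·24) / 15! = 20231404874494894080000 / 1307674368000 = 15471286560.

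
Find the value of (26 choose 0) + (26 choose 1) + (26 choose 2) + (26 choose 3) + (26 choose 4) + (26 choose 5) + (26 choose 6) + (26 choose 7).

971712

1 + 26 + 325 + 2600 + 14950 + 65780 + 230230 + 657800 = 971712.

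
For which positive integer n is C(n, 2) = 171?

n(n−1)/2 = 171 ⇒ n(n−1) = 342. Since 19·18 = 342, n = 19.

19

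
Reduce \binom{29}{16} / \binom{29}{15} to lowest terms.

C(n,k+1)/C(n,k) = (n−k)/(k+1) = (29−15)/(15+1) = 14/16 = 7/8.

7/8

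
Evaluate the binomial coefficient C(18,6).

18564

C(18,6) = (18·17·16·15·14·13) / 6! = 13366080 / 720 = 18564.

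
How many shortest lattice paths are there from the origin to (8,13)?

Each path is a sequence of 21 steps with 8 rights: C(21,8) = 203490.

203490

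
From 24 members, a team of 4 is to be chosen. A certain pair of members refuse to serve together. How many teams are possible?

10395

All 4-subsets: C(24,4) = 10626. Those containing both fixed elements: C(22,2) = 231.
10626 − 231 = 10395.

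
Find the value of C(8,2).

28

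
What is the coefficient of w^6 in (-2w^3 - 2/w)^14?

General term: C(14,j)·(-2w^3)^j·(-2/w)^(14-j), with w-exponent 3j − 1(14−j) = 4j − 14.
Set 4j − 14 = 6: j = 5.
C(14,5) = 2002; (-2)^5 = -32; (-2)^9 = -512.
Coefficient = 2002 · (-32) · (-512) = 32800768.

32800768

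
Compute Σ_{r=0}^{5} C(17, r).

9402

1 + 17 + 136 + 680 + 2380 + 6188 = 9402.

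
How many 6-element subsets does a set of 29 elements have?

C(29,6) = (29·28·27·26·25·24) / 6! = 342014400 / 720 = 475020.

475020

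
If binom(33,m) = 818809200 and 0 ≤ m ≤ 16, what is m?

C(33,m) increases on 0 ≤ m ≤ 16. C(33,13) = 573166440 and C(33,14) = 818809200, so m = 14.

14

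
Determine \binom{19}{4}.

C(19,4) = (19·18·17·16) / 4! = 93024 / 24 = 3876.

3876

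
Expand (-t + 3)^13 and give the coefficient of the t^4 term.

14073345

The general term is C(13,j)·(-t)^j·(3)^(13-j); the t^4 term has j = 4.
C(13,4) = 715.
Coefficient = C(13,4) · 3^9 = 715 · 19683 = 14073345.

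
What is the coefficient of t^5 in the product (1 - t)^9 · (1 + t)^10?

36

Coefficient of t^5 = Σ_{j} C(9,j)·(-1)^j·C(10,5-j)·1^(5-j) for j from 0 to 5.
= 252 + (-1890) + 4320 + (-3780) + 1260 + (-126) = 36.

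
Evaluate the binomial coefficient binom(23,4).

C(23,4) = (23·22·21·20) / 4! = 212520 / 24 = 8855.

8855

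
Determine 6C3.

C(6,3) = (6·5·4) / 3! = 120 / 6 = 20.

20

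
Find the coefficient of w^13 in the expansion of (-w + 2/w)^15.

30

General term: C(15,j)·(-w)^j·(2/w)^(15-j), with w-exponent 1j − 1(15−j) = 2j − 15.
Set 2j − 15 = 13: j = 14.
C(15,14) = 15; (-1)^14 = 1; 2^1 = 2.
Coefficient = 15 · 1 · 2 = 30.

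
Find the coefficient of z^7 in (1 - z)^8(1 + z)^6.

Coefficient of z^7 = Σ_{j} C(8,j)·(-1)^j·C(6,7-j)·1^(7-j) for j from 1 to 7.
= (-8) + 168 + (-840) + 1400 + (-840) + 168 + (-8) = 40.

40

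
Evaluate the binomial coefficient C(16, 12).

1820

C(16,12) = C(16,4) by symmetry.
C(16,4) = (16·15·14·13) / 4! = 43680 / 24 = 1820.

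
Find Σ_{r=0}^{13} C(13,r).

The entries of row 13 sum to 2^13 = 8192.

8192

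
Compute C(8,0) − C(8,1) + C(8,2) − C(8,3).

The partial alternating sum Σ_{k=0}^{3} (−1)^k C(8,k) = (−1)^3 C(7,3) = -35.

-35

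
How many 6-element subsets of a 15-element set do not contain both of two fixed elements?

4290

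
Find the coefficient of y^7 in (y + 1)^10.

The general term is C(10,j)·(y)^j·(1)^(10-j); the y^7 term has j = 7.
C(10,7) = 120.
Coefficient = C(10,7) = 120.

120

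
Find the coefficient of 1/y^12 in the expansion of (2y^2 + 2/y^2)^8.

2048

General term: C(8,j)·(2y^2)^j·(2/y^2)^(8-j), with y-exponent 2j − 2(8−j) = 4j − 16.
Set 4j − 16 = -12: j = 1.
C(8,1) = 8; 2^1 = 2; 2^7 = 128.
Coefficient = 8 · 2 · 128 = 2048.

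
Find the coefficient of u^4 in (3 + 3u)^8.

The general term is C(8,j)·(3)^j·(3u)^(8-j); the u^4 term has j = 4.
C(8,4) = 70.
Coefficient = C(8,4) · 3^4 · 3^4 = 70 · 81 · 81 = 459270.

459270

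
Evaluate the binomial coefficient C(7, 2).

C(7,2) = (7·6) / 2! = 42 / 2 = 21.

21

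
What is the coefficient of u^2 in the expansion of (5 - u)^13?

The general term is C(13,j)·(5)^j·(-u)^(13-j); the u^2 term has j = 11.
C(13,11) = 78.
Coefficient = C(13,11) · 5^11 = 78 · 48828125 = 3808593750.

3808593750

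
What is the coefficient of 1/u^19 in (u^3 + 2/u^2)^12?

24576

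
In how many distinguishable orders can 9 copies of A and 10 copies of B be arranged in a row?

92378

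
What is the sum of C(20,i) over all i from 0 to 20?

Setting x = 1 in (1+x)^20 gives Σ C(20,i) = 2^20 = 1048576.

1048576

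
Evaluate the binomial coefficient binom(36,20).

7307872110

C(36,20) = C(36,16) by symmetry.
C(36,16) = (36·35·34·33·32·31·30·29·28·27·26·25·24·23·22·21) / 16! = 152901072685905223680000 / 20922789888000 = 7307872110.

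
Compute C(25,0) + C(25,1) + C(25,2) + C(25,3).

2626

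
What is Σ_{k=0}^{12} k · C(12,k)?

Since k·C(12,k) = 12·C(11,k−1), the sum is 12·2^11 = 12·2048 = 24576.

24576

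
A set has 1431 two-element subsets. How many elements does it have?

54

n(n−1)/2 = 1431 ⇒ n(n−1) = 2862. Since 54·53 = 2862, n = 54.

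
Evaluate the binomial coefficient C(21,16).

20349

C(21,16) = C(21,5) by symmetry.
C(21,5) = (21·20·19·18·17) / 5! = 2441880 / 120 = 20349.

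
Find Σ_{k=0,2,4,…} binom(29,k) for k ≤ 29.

268435456

Even-k terms of row 29 sum to 2^28 = 268435456.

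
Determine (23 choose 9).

C(23,9) = (23·22·21·20·19·18·17·16·15) / 9! = 296541907200 / 362880 = 817190.

817190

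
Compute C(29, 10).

20030010

C(29,10) = (29·28·27·26·25·24·23·22·21·20) / 10! = 72684900288000 / 3628800 = 20030010.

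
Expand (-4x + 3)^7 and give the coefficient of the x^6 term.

The general term is C(7,j)·(-4x)^j·(3)^(7-j); the x^6 term has j = 6.
C(7,6) = 7.
Coefficient = C(7,6) · (-4)^6 · 3^1 = 7 · 4096 · 3 = 86016.

86016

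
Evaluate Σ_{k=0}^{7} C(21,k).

198440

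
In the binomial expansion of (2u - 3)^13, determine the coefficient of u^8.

-80061696

The general term is C(13,j)·(2u)^j·(-3)^(13-j); the u^8 term has j = 8.
C(13,8) = 1287.
Coefficient = C(13,8) · 2^8 · (-3)^5 = 1287 · 256 · (-243) = -80061696.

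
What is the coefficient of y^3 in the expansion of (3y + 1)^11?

4455

The general term is C(11,j)·(3y)^j·(1)^(11-j); the y^3 term has j = 3.
C(11,3) = 165.
Coefficient = C(11,3) · 3^3 = 165 · 27 = 4455.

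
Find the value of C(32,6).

906192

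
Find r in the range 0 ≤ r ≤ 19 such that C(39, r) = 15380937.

7

C(39,r) increases on 0 ≤ r ≤ 19. C(39,6) = 3262623 and C(39,7) = 15380937, so r = 7.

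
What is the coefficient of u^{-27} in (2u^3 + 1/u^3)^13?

312

General term: C(13,j)·(2u^3)^j·(1/u^3)^(13-j), with u-exponent 3j − 3(13−j) = 6j − 39.
Set 6j − 39 = -27: j = 2.
C(13,2) = 78; 2^2 = 4; 1^11 = 1.
Coefficient = 78 · 4 · 1 = 312.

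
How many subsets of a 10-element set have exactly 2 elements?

Choose the 2 positions: C(10,2) = 45.

45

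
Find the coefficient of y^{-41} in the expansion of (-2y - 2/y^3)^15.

General term: C(15,j)·(-2y)^j·(-2/y^3)^(15-j), with y-exponent 1j − 3(15−j) = 4j − 45.
Set 4j − 45 = -41: j = 1.
C(15,1) = 15; (-2)^1 = -2; (-2)^14 = 16384.
Coefficient = 15 · (-2) · 16384 = -491520.

-491520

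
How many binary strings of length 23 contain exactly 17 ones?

100947

Choose the 17 positions: C(23,17) = 100947.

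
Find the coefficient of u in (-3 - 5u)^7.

-25515

The general term is C(7,j)·(-3)^j·(-5u)^(7-j); the u^1 term has j = 6.
C(7,6) = 7.
Coefficient = C(7,6) · (-3)^6 · (-5)^1 = 7 · 729 · (-5) = -25515.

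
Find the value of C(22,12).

646646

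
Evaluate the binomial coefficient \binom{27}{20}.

888030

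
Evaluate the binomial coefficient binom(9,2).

C(9,2) = (9·8) / 2! = 72 / 2 = 36.

36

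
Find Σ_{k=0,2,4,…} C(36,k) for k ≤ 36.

34359738368

Half of (1+1)^36 + (1−1)^36 gives the even-index sum: 2^35 = 34359738368.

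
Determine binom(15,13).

105

C(15,13) = C(15,2) by symmetry.
C(15,2) = (15·14) / 2! = 210 / 2 = 105.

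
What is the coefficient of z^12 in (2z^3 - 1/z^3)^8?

General term: C(8,j)·(2z^3)^j·(-1/z^3)^(8-j), with z-exponent 3j − 3(8−j) = 6j − 24.
Set 6j − 24 = 12: j = 6.
C(8,6) = 28; 2^6 = 64; (-1)^2 = 1.
Coefficient = 28 · 64 · 1 = 1792.

1792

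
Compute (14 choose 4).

C(14,4) = (14·13·12·11) / 4! = 24024 / 24 = 1001.

1001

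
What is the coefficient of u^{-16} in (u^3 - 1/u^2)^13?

General term: C(13,j)·(u^3)^j·(-1/u^2)^(13-j), with u-exponent 3j − 2(13−j) = 5j − 26.
Set 5j − 26 = -16: j = 2.
C(13,2) = 78; 1^2 = 1; (-1)^11 = -1.
Coefficient = 78 · 1 · (-1) = -78.

-78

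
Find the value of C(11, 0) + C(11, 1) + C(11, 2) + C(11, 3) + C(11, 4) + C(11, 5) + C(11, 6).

1486

1 + 11 + 55 + 165 + 330 + 462 + 462 = 1486.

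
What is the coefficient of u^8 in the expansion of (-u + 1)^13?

The general term is C(13,j)·(-u)^j·(1)^(13-j); the u^8 term has j = 8.
C(13,8) = 1287.
Coefficient = C(13,8) = 1287.

1287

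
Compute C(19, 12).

C(19,12) = C(19,7) by symmetry.
C(19,7) = (19·18·17·16·15·14·13) / 7! = 253955520 / 5040 = 50388.

50388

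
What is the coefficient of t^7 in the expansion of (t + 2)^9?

The general term is C(9,j)·(t)^j·(2)^(9-j); the t^7 term has j = 7.
C(9,7) = 36.
Coefficient = C(9,7) · 2^2 = 36 · 4 = 144.

144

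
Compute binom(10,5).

252

C(10,5) = (10·9·8·7·6) / 5! = 30240 / 120 = 252.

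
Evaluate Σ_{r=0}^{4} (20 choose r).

6196

1 + 20 + 190 + 1140 + 4845 = 6196.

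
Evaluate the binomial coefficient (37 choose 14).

C(37,14) = (37·36·35·34·33·32·31·30·29·28·27·26·25·24) / 14! = 532405391434076160000 / 87178291200 = 6107086800.

6107086800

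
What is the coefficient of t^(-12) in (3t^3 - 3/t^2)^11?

-9743085

General term: C(11,j)·(3t^3)^j·(-3/t^2)^(11-j), with t-exponent 3j − 2(11−j) = 5j − 22.
Set 5j − 22 = -12: j = 2.
C(11,2) = 55; 3^2 = 9; (-3)^9 = -19683.
Coefficient = 55 · 9 · (-19683) = -9743085.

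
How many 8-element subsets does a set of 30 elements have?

C(30,8) = (30·29·28·27·26·25·24·23) / 8! = 235989936000 / 40320 = 5852925.

5852925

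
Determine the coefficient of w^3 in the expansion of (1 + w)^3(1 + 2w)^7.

575

Coefficient of w^3 = Σ_{j} C(3,j)·1^j·C(7,3-j)·2^(3-j) for j from 0 to 3.
= 280 + 252 + 42 + 1 = 575.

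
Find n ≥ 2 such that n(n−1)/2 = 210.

21

n(n−1)/2 = 210 ⇒ n(n−1) = 420. Since 21·20 = 420, n = 21.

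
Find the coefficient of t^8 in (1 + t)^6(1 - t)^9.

-45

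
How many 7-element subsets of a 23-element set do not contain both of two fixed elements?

224808

All 7-subsets: C(23,7) = 245157. Those containing both fixed elements: C(21,5) = 20349.
245157 − 20349 = 224808.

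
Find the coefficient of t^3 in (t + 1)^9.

84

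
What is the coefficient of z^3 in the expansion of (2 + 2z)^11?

The general term is C(11,j)·(2)^j·(2z)^(11-j); the z^3 term has j = 8.
C(11,8) = 165.
Coefficient = C(11,8) · 2^8 · 2^3 = 165 · 256 · 8 = 337920.

337920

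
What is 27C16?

13037895

C(27,16) = C(27,11) by symmetry.
C(27,11) = (27·26·25·24·23·22·21·20·19·18·17) / 11! = 520431047136000 / 39916800 = 13037895.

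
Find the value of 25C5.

53130

C(25,5) = (25·24·23·22·21) / 5! = 6375600 / 120 = 53130.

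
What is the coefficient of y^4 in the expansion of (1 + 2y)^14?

16016

The general term is C(14,j)·(1)^j·(2y)^(14-j); the y^4 term has j = 10.
C(14,10) = 1001.
Coefficient = C(14,10) · 2^4 = 1001 · 16 = 16016.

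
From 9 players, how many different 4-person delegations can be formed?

126

This is C(9,4) = 126.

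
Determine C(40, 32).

76904685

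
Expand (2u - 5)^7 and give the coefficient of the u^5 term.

16800

The general term is C(7,j)·(2u)^j·(-5)^(7-j); the u^5 term has j = 5.
C(7,5) = 21.
Coefficient = C(7,5) · 2^5 · (-5)^2 = 21 · 32 · 25 = 16800.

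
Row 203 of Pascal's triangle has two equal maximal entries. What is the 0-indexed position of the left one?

101

For odd n = 203, C(203,k) peaks at k = (n−1)/2 and (n+1)/2; the smaller is 101.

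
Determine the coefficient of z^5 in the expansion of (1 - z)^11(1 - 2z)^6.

Coefficient of z^5 = Σ_{j} C(11,j)·(-1)^j·C(6,5-j)·(-2)^(5-j) for j from 0 to 5.
= (-192) + (-2640) + (-8800) + (-9900) + (-3960) + (-462) = -25954.

-25954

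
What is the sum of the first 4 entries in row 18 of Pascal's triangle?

988

1 + 18 + 153 + 816 = 988.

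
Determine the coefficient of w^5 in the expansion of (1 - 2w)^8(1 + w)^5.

369

Coefficient of w^5 = Σ_{j} C(8,j)·(-2)^j·C(5,5-j)·1^(5-j) for j from 0 to 5.
= 1 + (-80) + 1120 + (-4480) + 5600 + (-1792) = 369.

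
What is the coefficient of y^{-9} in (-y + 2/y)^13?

General term: C(13,j)·(-y)^j·(2/y)^(13-j), with y-exponent 1j − 1(13−j) = 2j − 13.
Set 2j − 13 = -9: j = 2.
C(13,2) = 78; (-1)^2 = 1; 2^11 = 2048.
Coefficient = 78 · 1 · 2048 = 159744.

159744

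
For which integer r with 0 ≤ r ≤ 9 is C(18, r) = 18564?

C(18,r) increases on 0 ≤ r ≤ 9. C(18,5) = 8568 and C(18,6) = 18564, so r = 6.

6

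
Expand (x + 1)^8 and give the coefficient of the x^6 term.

The general term is C(8,j)·(x)^j·(1)^(8-j); the x^6 term has j = 6.
C(8,6) = 28.
Coefficient = C(8,6) = 28.

28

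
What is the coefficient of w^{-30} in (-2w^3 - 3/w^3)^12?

4251528

General term: C(12,j)·(-2w^3)^j·(-3/w^3)^(12-j), with w-exponent 3j − 3(12−j) = 6j − 36.
Set 6j − 36 = -30: j = 1.
C(12,1) = 12; (-2)^1 = -2; (-3)^11 = -177147.
Coefficient = 12 · (-2) · (-177147) = 4251528.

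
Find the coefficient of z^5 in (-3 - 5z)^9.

-31893750

The general term is C(9,j)·(-3)^j·(-5z)^(9-j); the z^5 term has j = 4.
C(9,4) = 126.
Coefficient = C(9,4) · (-3)^4 · (-5)^5 = 126 · 81 · (-3125) = -31893750.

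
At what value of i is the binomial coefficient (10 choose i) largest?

5

C(10,i) is maximized at i = 10/2 = 5.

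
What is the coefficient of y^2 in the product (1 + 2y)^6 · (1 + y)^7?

Coefficient of y^2 = Σ_{j} C(6,j)·2^j·C(7,2-j)·1^(2-j) for j from 0 to 2.
= 21 + 84 + 60 = 165.

165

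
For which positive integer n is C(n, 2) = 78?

n(n−1)/2 = 78 ⇒ n(n−1) = 156. Since 13·12 = 156, n = 13.

13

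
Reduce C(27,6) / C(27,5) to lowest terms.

11/3

C(n,k+1)/C(n,k) = (n−k)/(k+1) = (27−5)/(5+1) = 22/6 = 11/3.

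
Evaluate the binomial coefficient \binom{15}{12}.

455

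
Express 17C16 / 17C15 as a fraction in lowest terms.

1/8

C(n,k+1)/C(n,k) = (n−k)/(k+1) = (17−15)/(15+1) = 2/16 = 1/8.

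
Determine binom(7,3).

35

C(7,3) = (7·6·5) / 3! = 210 / 6 = 35.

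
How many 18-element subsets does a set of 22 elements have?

7315

C(22,18) = C(22,4) by symmetry.
C(22,4) = (22·21·20·19) / 4! = 175560 / 24 = 7315.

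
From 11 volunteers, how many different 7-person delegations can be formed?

This is C(11,7) = 330.

330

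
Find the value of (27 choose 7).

C(27,7) = (27·26·25·24·23·22·21) / 7! = 4475671200 / 5040 = 888030.

888030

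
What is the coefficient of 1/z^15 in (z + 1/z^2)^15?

General term: C(15,j)·(z)^j·(1/z^2)^(15-j), with z-exponent 1j − 2(15−j) = 3j − 30.
Set 3j − 30 = -15: j = 5.
C(15,5) = 3003; 1^5 = 1; 1^10 = 1.
Coefficient = 3003 · 1 · 1 = 3003.

3003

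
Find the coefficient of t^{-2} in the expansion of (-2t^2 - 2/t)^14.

16400384

General term: C(14,j)·(-2t^2)^j·(-2/t)^(14-j), with t-exponent 2j − 1(14−j) = 3j − 14.
Set 3j − 14 = -2: j = 4.
C(14,4) = 1001; (-2)^4 = 16; (-2)^10 = 1024.
Coefficient = 1001 · 16 · 1024 = 16400384.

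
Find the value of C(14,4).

C(14,4) = (14·13·12·11) / 4! = 24024 / 24 = 1001.

1001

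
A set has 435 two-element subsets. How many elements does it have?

30

n(n−1)/2 = 435 ⇒ n(n−1) = 870. Since 30·29 = 870, n = 30.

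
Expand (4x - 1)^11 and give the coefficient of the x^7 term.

The general term is C(11,j)·(4x)^j·(-1)^(11-j); the x^7 term has j = 7.
C(11,7) = 330.
Coefficient = C(11,7) · 4^7 = 330 · 16384 = 5406720.

5406720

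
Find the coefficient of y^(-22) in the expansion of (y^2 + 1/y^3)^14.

1001

General term: C(14,j)·(y^2)^j·(1/y^3)^(14-j), with y-exponent 2j − 3(14−j) = 5j − 42.
Set 5j − 42 = -22: j = 4.
C(14,4) = 1001; 1^4 = 1; 1^10 = 1.
Coefficient = 1001 · 1 · 1 = 1001.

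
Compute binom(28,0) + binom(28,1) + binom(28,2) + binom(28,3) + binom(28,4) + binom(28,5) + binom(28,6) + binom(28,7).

1683218

1 + 28 + 378 + 3276 + 20475 + 98280 + 376740 + 1184040 = 1683218.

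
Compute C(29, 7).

1560780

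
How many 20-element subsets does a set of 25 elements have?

C(25,20) = C(25,5) by symmetry.
C(25,5) = (25·24·23·22·21) / 5! = 6375600 / 120 = 53130.

53130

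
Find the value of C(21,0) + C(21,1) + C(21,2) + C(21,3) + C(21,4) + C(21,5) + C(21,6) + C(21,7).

198440

1 + 21 + 210 + 1330 + 5985 + 20349 + 54264 + 116280 = 198440.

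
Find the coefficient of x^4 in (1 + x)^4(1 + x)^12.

1820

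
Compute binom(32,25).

3365856

C(32,25) = C(32,7) by symmetry.
C(32,7) = (32·31·30·29·28·27·26) / 7! = 16963914240 / 5040 = 3365856.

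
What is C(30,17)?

119759850

C(30,17) = C(30,13) by symmetry.
C(30,13) = (30·29·28·27·26·25·24·23·22·21·20·19·18) / 13! = 745747076954880000 / 6227020800 = 119759850.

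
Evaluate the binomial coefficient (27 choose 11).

C(27,11) = (27·26·25·24·23·22·21·20·19·18·17) / 11! = 520431047136000 / 39916800 = 13037895.

13037895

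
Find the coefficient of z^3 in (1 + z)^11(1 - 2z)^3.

-41

Coefficient of z^3 = Σ_{j} C(11,j)·1^j·C(3,3-j)·(-2)^(3-j) for j from 0 to 3.
= (-8) + 132 + (-330) + 165 = -41.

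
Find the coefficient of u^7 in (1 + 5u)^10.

9375000

The general term is C(10,j)·(1)^j·(5u)^(10-j); the u^7 term has j = 3.
C(10,3) = 120.
Coefficient = C(10,3) · 5^7 = 120 · 78125 = 9375000.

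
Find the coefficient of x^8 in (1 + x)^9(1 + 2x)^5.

Coefficient of x^8 = Σ_{j} C(9,j)·1^j·C(5,8-j)·2^(8-j) for j from 3 to 8.
= 2688 + 10080 + 10080 + 3360 + 360 + 9 = 26577.

26577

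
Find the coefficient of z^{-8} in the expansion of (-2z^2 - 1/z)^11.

-22

General term: C(11,j)·(-2z^2)^j·(-1/z)^(11-j), with z-exponent 2j − 1(11−j) = 3j − 11.
Set 3j − 11 = -8: j = 1.
C(11,1) = 11; (-2)^1 = -2; (-1)^10 = 1.
Coefficient = 11 · (-2) · 1 = -22.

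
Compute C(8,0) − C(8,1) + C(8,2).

The partial alternating sum Σ_{k=0}^{2} (−1)^k C(8,k) = (−1)^2 C(7,2) = 21.

21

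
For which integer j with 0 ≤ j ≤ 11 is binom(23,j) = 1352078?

11

C(23,j) increases on 0 ≤ j ≤ 11. C(23,10) = 1144066 and C(23,11) = 1352078, so j = 11.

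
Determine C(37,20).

15905368710

C(37,20) = C(37,17) by symmetry.
C(37,17) = (37·36·35·34·33·32·31·30·29·28·27·26·25·24·23·22·21) / 17! = 5657339689378493276160000 / 355687428096000 = 15905368710.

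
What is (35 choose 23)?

834451800

C(35,23) = C(35,12) by symmetry.
C(35,12) = (35·34·33·32·31·30·29·28·27·26·25·24) / 12! = 399703747322880000 / 479001600 = 834451800.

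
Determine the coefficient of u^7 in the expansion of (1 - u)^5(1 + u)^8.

-20

Coefficient of u^7 = Σ_{j} C(5,j)·(-1)^j·C(8,7-j)·1^(7-j) for j from 0 to 5.
= 8 + (-140) + 560 + (-700) + 280 + (-28) = -20.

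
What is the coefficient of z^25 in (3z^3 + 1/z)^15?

177324147

General term: C(15,j)·(3z^3)^j·(1/z)^(15-j), with z-exponent 3j − 1(15−j) = 4j − 15.
Set 4j − 15 = 25: j = 10.
C(15,10) = 3003; 3^10 = 59049; 1^5 = 1.
Coefficient = 3003 · 59049 · 1 = 177324147.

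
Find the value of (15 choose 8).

6435

C(15,8) = C(15,7) by symmetry.
C(15,7) = (15·14·13·12·11·10·9) / 7! = 32432400 / 5040 = 6435.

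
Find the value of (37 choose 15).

9364199760

C(37,15) = (37·36·35·34·33·32·31·30·29·28·27·26·25·24·23) / 15! = 12245324002983751680000 / 1307674368000 = 9364199760.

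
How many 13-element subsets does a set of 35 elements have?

1476337800

C(35,13) = (35·34·33·32·31·30·29·28·27·26·25·24·23) / 13! = 9193186188426240000 / 6227020800 = 1476337800.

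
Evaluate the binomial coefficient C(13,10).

286

C(13,10) = C(13,3) by symmetry.
C(13,3) = (13·12·11) / 3! = 1716 / 6 = 286.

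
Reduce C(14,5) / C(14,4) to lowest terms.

2

C(n,k+1)/C(n,k) = (n−k)/(k+1) = (14−4)/(4+1) = 10/5 = 2.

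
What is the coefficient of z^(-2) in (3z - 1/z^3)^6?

1215

General term: C(6,j)·(3z)^j·(-1/z^3)^(6-j), with z-exponent 1j − 3(6−j) = 4j − 18.
Set 4j − 18 = -2: j = 4.
C(6,4) = 15; 3^4 = 81; (-1)^2 = 1.
Coefficient = 15 · 81 · 1 = 1215.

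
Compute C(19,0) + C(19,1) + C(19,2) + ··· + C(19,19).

524288

The entries of row 19 sum to 2^19 = 524288.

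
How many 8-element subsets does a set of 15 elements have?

C(15,8) = C(15,7) by symmetry.
C(15,7) = (15·14·13·12·11·10·9) / 7! = 32432400 / 5040 = 6435.

6435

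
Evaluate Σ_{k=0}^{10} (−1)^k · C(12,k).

11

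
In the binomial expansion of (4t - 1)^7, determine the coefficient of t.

The general term is C(7,j)·(4t)^j·(-1)^(7-j); the t^1 term has j = 1.
C(7,1) = 7.
Coefficient = C(7,1) · 4^1 = 7 · 4 = 28.

28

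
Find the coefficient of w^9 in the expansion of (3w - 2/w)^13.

55269864

General term: C(13,j)·(3w)^j·(-2/w)^(13-j), with w-exponent 1j − 1(13−j) = 2j − 13.
Set 2j − 13 = 9: j = 11.
C(13,11) = 78; 3^11 = 177147; (-2)^2 = 4.
Coefficient = 78 · 177147 · 4 = 55269864.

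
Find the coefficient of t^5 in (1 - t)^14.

-2002

The general term is C(14,j)·(1)^j·(-t)^(14-j); the t^5 term has j = 9.
C(14,9) = 2002.
Coefficient = C(14,9) · (-1)^5 = 2002 · (-1) = -2002.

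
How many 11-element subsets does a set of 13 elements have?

C(13,11) = C(13,2) by symmetry.
C(13,2) = (13·12) / 2! = 156 / 2 = 78.

78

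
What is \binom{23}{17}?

100947

C(23,17) = C(23,6) by symmetry.
C(23,6) = (23·22·21·20·19·18) / 6! = 72681840 / 720 = 100947.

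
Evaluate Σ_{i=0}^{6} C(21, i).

1 + 21 + 210 + 1330 + 5985 + 20349 + 54264 = 82160.

82160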